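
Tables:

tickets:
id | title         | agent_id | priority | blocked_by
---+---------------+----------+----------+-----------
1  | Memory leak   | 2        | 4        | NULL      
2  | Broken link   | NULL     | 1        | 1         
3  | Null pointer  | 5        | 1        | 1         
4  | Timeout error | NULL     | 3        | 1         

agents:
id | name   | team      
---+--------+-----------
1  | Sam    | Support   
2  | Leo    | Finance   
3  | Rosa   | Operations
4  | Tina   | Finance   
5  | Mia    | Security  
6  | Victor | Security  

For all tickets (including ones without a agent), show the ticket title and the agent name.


LEFT JOIN keeps every row from tickets (the left table); where agent_id has no match in agents, the agent columns become NULL. Walk through each ticket:
  - ticket 1 (Memory leak): agent_id=2 -> matches Leo
  - ticket 2 (Broken link): agent_id=NULL, no match -> kept with NULL
  - ticket 3 (Null pointer): agent_id=5 -> matches Mia
  - ticket 4 (Timeout error): agent_id=NULL, no match -> kept with NULL
All 4 rows appear; 2 have NULL agent.

SQL:
SELECT a.title, b.name AS agent
FROM tickets a
LEFT JOIN agents b ON a.agent_id = b.id

Result:
title         | agent
--------------+------
Memory leak   | Leo  
Broken link   | NULL 
Null pointer  | Mia  
Timeout error | NULL 


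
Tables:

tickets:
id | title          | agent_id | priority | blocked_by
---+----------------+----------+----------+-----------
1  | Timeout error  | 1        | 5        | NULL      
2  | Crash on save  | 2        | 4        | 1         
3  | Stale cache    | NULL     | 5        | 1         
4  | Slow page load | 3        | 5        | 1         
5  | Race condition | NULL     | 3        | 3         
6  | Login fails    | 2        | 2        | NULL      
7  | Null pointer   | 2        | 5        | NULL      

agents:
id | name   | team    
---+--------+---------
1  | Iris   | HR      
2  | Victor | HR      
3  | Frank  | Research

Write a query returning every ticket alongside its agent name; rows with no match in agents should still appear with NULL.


LEFT JOIN keeps every row from tickets (the left table); where agent_id has no match in agents, the agent columns become NULL. Walk through each ticket:
  - ticket 1 (Timeout error): agent_id=1 -> matches Iris
  - ticket 2 (Crash on save): agent_id=2 -> matches Victor
  - ticket 3 (Stale cache): agent_id=NULL, no match -> kept with NULL
  - ticket 4 (Slow page load): agent_id=3 -> matches Frank
  - ticket 5 (Race condition): agent_id=NULL, no match -> kept with NULL
  - ticket 6 (Login fails): agent_id=2 -> matches Victor
  - ticket 7 (Null pointer): agent_id=2 -> matches Victor
All 7 rows appear; 2 have NULL agent.

SQL:
SELECT a.title, b.name AS agent
FROM tickets a
LEFT JOIN agents b ON a.agent_id = b.id

Result:
title          | agent 
---------------+-------
Timeout error  | Iris  
Crash on save  | Victor
Stale cache    | NULL  
Slow page load | Frank 
Race condition | NULL  
Login fails    | Victor
Null pointer   | Victor


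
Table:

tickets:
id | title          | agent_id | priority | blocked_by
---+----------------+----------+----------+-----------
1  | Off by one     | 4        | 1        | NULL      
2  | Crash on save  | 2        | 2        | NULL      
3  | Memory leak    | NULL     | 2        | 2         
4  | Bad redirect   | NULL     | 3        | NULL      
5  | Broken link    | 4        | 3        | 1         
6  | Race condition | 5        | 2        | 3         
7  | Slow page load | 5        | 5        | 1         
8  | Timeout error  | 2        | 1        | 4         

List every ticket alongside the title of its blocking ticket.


This is a self-join: tickets is joined to a second copy of itself, matching each row's blocked_by to another row's id. Use LEFT JOIN so rows with blocked_by=NULL are kept.
  - ticket 1 (Off by one): blocked_by=NULL -> NULL
  - ticket 2 (Crash on save): blocked_by=NULL -> NULL
  - ticket 3 (Memory leak): blocked_by=2 -> Crash on save
  - ticket 4 (Bad redirect): blocked_by=NULL -> NULL
  - ticket 5 (Broken link): blocked_by=1 -> Off by one
  - ticket 6 (Race condition): blocked_by=3 -> Memory leak
  - ticket 7 (Slow page load): blocked_by=1 -> Off by one
  - ticket 8 (Timeout error): blocked_by=4 -> Bad redirect

SQL:
SELECT a.title AS item, b.title AS blocked_by
FROM tickets a
LEFT JOIN tickets b ON a.blocked_by = b.id

Result:
item           | blocked_by   
---------------+--------------
Off by one     | NULL         
Crash on save  | NULL         
Memory leak    | Crash on save
Bad redirect   | NULL         
Broken link    | Off by one   
Race condition | Memory leak  
Slow page load | Off by one   
Timeout error  | Bad redirect 


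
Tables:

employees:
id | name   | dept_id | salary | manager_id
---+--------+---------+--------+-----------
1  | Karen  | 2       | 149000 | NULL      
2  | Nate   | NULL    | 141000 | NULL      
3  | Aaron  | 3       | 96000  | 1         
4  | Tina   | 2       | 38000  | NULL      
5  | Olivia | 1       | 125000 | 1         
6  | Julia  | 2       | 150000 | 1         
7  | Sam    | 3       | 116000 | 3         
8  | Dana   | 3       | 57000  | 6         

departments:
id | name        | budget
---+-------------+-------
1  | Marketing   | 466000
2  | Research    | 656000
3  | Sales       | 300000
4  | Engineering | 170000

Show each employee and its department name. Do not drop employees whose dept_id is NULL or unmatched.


LEFT JOIN keeps every row from employees (the left table); where dept_id has no match in departments, the department columns become NULL. Walk through each employee:
  - employee 1 (Karen): dept_id=2 -> matches Research
  - employee 2 (Nate): dept_id=NULL, no match -> kept with NULL
  - employee 3 (Aaron): dept_id=3 -> matches Sales
  - employee 4 (Tina): dept_id=2 -> matches Research
  - employee 5 (Olivia): dept_id=1 -> matches Marketing
  - employee 6 (Julia): dept_id=2 -> matches Research
  - employee 7 (Sam): dept_id=3 -> matches Sales
  - employee 8 (Dana): dept_id=3 -> matches Sales
All 8 rows appear; 1 has NULL department.

SQL:
SELECT a.name, b.name AS department
FROM employees a
LEFT JOIN departments b ON a.dept_id = b.id

Result:
name   | department
-------+-----------
Karen  | Research  
Nate   | NULL      
Aaron  | Sales     
Tina   | Research  
Olivia | Marketing 
Julia  | Research  
Sam    | Sales     
Dana   | Sales     


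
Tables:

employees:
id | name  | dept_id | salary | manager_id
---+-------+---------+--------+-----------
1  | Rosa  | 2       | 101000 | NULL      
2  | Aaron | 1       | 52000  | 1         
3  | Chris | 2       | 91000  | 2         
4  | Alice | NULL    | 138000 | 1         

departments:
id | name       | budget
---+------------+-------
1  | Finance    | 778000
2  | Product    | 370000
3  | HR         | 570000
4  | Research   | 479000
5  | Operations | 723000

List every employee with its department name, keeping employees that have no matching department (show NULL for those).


LEFT JOIN keeps every row from employees (the left table); where dept_id has no match in departments, the department columns become NULL. Walk through each employee:
  - employee 1 (Rosa): dept_id=2 -> matches Product
  - employee 2 (Aaron): dept_id=1 -> matches Finance
  - employee 3 (Chris): dept_id=2 -> matches Product
  - employee 4 (Alice): dept_id=NULL, no match -> kept with NULL
All 4 rows appear; 1 has NULL department.

SQL:
SELECT a.name, b.name AS department
FROM employees a
LEFT JOIN departments b ON a.dept_id = b.id

Result:
name  | department
------+-----------
Rosa  | Product   
Aaron | Finance   
Chris | Product   
Alice | NULL      


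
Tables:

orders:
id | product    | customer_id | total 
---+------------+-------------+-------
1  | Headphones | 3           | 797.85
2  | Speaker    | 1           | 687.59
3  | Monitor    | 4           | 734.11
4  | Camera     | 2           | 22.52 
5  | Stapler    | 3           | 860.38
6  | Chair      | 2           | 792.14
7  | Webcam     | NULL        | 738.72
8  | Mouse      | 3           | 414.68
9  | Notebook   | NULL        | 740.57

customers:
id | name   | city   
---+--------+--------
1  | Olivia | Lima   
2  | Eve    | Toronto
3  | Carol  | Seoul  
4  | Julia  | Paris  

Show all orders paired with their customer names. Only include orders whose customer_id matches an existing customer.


INNER JOIN keeps only orders rows whose customer_id matches an id in customers. Walk through each order:
  - order 1 (Headphones): customer_id=3 -> matches Carol
  - order 2 (Speaker): customer_id=1 -> matches Olivia
  - order 3 (Monitor): customer_id=4 -> matches Julia
  - order 4 (Camera): customer_id=2 -> matches Eve
  - order 5 (Stapler): customer_id=3 -> matches Carol
  - order 6 (Chair): customer_id=2 -> matches Eve
  - order 7 (Webcam): customer_id=NULL, no match -> dropped
  - order 8 (Mouse): customer_id=3 -> matches Carol
  - order 9 (Notebook): customer_id=NULL, no match -> dropped
So 2 of 9 rows are dropped.

SQL:
SELECT a.product, b.name AS customer
FROM orders a
INNER JOIN customers b ON a.customer_id = b.id

Result:
product    | customer
-----------+---------
Headphones | Carol   
Speaker    | Olivia  
Monitor    | Julia   
Camera     | Eve     
Stapler    | Carol   
Chair      | Eve     
Mouse      | Carol   


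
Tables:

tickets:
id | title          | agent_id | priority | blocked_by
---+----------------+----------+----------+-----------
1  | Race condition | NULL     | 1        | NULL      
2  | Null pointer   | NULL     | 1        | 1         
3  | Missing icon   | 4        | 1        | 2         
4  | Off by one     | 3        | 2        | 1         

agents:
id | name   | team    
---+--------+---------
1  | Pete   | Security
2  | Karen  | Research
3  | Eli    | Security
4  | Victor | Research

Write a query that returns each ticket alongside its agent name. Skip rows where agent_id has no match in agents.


INNER JOIN keeps only tickets rows whose agent_id matches an id in agents. Walk through each ticket:
  - ticket 1 (Race condition): agent_id=NULL, no match -> dropped
  - ticket 2 (Null pointer): agent_id=NULL, no match -> dropped
  - ticket 3 (Missing icon): agent_id=4 -> matches Victor
  - ticket 4 (Off by one): agent_id=3 -> matches Eli
So 2 of 4 rows are dropped.

SQL:
SELECT a.title, b.name AS agent
FROM tickets a
INNER JOIN agents b ON a.agent_id = b.id

Result:
title        | agent 
-------------+-------
Missing icon | Victor
Off by one   | Eli   


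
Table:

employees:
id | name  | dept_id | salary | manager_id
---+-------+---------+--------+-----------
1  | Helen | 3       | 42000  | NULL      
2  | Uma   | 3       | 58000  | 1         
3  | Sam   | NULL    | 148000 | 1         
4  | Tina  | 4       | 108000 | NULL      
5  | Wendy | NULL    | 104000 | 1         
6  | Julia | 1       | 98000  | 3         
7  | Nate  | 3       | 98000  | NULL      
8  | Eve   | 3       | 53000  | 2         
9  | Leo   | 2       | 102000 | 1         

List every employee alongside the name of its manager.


This is a self-join: employees is joined to a second copy of itself, matching each row's manager_id to another row's id. Use LEFT JOIN so rows with manager_id=NULL are kept.
  - employee 1 (Helen): manager_id=NULL -> NULL
  - employee 2 (Uma): manager_id=1 -> Helen
  - employee 3 (Sam): manager_id=1 -> Helen
  - employee 4 (Tina): manager_id=NULL -> NULL
  - employee 5 (Wendy): manager_id=1 -> Helen
  - employee 6 (Julia): manager_id=3 -> Sam
  - employee 7 (Nate): manager_id=NULL -> NULL
  - employee 8 (Eve): manager_id=2 -> Uma
  - employee 9 (Leo): manager_id=1 -> Helen

SQL:
SELECT a.name AS item, b.name AS manager
FROM employees a
LEFT JOIN employees b ON a.manager_id = b.id

Result:
item  | manager
------+--------
Helen | NULL   
Uma   | Helen  
Sam   | Helen  
Tina  | NULL   
Wendy | Helen  
Julia | Sam    
Nate  | NULL   
Eve   | Uma    
Leo   | Helen  


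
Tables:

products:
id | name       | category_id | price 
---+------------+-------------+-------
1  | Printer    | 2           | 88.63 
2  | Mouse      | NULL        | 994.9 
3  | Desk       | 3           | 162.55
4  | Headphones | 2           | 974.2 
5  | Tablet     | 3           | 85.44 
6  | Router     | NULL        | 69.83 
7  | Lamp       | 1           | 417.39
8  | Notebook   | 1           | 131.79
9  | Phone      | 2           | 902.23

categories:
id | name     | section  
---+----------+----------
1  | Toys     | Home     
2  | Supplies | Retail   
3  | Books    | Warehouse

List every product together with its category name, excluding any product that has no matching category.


INNER JOIN keeps only products rows whose category_id matches an id in categories. Walk through each product:
  - product 1 (Printer): category_id=2 -> matches Supplies
  - product 2 (Mouse): category_id=NULL, no match -> dropped
  - product 3 (Desk): category_id=3 -> matches Books
  - product 4 (Headphones): category_id=2 -> matches Supplies
  - product 5 (Tablet): category_id=3 -> matches Books
  - product 6 (Router): category_id=NULL, no match -> dropped
  - product 7 (Lamp): category_id=1 -> matches Toys
  - product 8 (Notebook): category_id=1 -> matches Toys
  - product 9 (Phone): category_id=2 -> matches Supplies
So 2 of 9 rows are dropped.

SQL:
SELECT a.name, b.name AS category
FROM products a
INNER JOIN categories b ON a.category_id = b.id

Result:
name       | category
-----------+---------
Printer    | Supplies
Desk       | Books   
Headphones | Supplies
Tablet     | Books   
Lamp       | Toys    
Notebook   | Toys    
Phone      | Supplies


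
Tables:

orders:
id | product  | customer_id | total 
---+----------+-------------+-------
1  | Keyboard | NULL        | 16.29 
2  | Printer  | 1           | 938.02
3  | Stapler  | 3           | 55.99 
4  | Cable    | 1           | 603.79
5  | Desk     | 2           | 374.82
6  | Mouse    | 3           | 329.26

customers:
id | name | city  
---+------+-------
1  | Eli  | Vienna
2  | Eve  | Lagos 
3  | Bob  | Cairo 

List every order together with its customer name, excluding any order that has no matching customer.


INNER JOIN keeps only orders rows whose customer_id matches an id in customers. Walk through each order:
  - order 1 (Keyboard): customer_id=NULL, no match -> dropped
  - order 2 (Printer): customer_id=1 -> matches Eli
  - order 3 (Stapler): customer_id=3 -> matches Bob
  - order 4 (Cable): customer_id=1 -> matches Eli
  - order 5 (Desk): customer_id=2 -> matches Eve
  - order 6 (Mouse): customer_id=3 -> matches Bob
So 1 of 6 rows is dropped.

SQL:
SELECT a.product, b.name AS customer
FROM orders a
INNER JOIN customers b ON a.customer_id = b.id

Result:
product | customer
--------+---------
Printer | Eli     
Stapler | Bob     
Cable   | Eli     
Desk    | Eve     
Mouse   | Bob     


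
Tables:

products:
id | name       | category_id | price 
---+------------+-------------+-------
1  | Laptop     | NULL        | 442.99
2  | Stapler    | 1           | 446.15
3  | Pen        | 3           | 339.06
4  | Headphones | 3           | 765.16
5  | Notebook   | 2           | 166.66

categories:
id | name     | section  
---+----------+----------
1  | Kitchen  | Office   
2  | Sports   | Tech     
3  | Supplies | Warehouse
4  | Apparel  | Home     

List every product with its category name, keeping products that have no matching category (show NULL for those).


LEFT JOIN keeps every row from products (the left table); where category_id has no match in categories, the category columns become NULL. Walk through each product:
  - product 1 (Laptop): category_id=NULL, no match -> kept with NULL
  - product 2 (Stapler): category_id=1 -> matches Kitchen
  - product 3 (Pen): category_id=3 -> matches Supplies
  - product 4 (Headphones): category_id=3 -> matches Supplies
  - product 5 (Notebook): category_id=2 -> matches Sports
All 5 rows appear; 1 has NULL category.

SQL:
SELECT a.name, b.name AS category
FROM products a
LEFT JOIN categories b ON a.category_id = b.id

Result:
name       | category
-----------+---------
Laptop     | NULL    
Stapler    | Kitchen 
Pen        | Supplies
Headphones | Supplies
Notebook   | Sports  


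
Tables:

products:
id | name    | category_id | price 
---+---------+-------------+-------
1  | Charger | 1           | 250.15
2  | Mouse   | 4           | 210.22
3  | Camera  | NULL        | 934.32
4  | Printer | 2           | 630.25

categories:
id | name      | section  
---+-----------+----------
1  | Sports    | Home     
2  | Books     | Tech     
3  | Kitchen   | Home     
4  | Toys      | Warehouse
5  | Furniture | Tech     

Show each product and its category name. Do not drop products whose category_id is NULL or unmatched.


LEFT JOIN keeps every row from products (the left table); where category_id has no match in categories, the category columns become NULL. Walk through each product:
  - product 1 (Charger): category_id=1 -> matches Sports
  - product 2 (Mouse): category_id=4 -> matches Toys
  - product 3 (Camera): category_id=NULL, no match -> kept with NULL
  - product 4 (Printer): category_id=2 -> matches Books
All 4 rows appear; 1 has NULL category.

SQL:
SELECT a.name, b.name AS category
FROM products a
LEFT JOIN categories b ON a.category_id = b.id

Result:
name    | category
--------+---------
Charger | Sports  
Mouse   | Toys    
Camera  | NULL    
Printer | Books   


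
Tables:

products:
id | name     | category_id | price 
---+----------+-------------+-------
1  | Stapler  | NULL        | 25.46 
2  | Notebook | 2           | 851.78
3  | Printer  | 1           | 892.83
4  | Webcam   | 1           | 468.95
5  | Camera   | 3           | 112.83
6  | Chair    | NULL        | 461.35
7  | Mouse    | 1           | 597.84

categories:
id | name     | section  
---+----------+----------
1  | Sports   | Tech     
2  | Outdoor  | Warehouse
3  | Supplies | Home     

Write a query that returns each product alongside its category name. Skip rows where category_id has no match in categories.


INNER JOIN keeps only products rows whose category_id matches an id in categories. Walk through each product:
  - product 1 (Stapler): category_id=NULL, no match -> dropped
  - product 2 (Notebook): category_id=2 -> matches Outdoor
  - product 3 (Printer): category_id=1 -> matches Sports
  - product 4 (Webcam): category_id=1 -> matches Sports
  - product 5 (Camera): category_id=3 -> matches Supplies
  - product 6 (Chair): category_id=NULL, no match -> dropped
  - product 7 (Mouse): category_id=1 -> matches Sports
So 2 of 7 rows are dropped.

SQL:
SELECT a.name, b.name AS category
FROM products a
INNER JOIN categories b ON a.category_id = b.id

Result:
name     | category
---------+---------
Notebook | Outdoor 
Printer  | Sports  
Webcam   | Sports  
Camera   | Supplies
Mouse    | Sports  


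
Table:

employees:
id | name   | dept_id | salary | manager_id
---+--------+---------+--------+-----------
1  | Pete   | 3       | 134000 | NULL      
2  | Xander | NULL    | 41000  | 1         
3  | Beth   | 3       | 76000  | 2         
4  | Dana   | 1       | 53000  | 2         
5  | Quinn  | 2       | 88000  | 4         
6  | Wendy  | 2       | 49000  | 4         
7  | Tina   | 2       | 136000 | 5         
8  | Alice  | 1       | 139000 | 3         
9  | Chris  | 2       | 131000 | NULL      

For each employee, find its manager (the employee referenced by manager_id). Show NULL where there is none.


This is a self-join: employees is joined to a second copy of itself, matching each row's manager_id to another row's id. Use LEFT JOIN so rows with manager_id=NULL are kept.
  - employee 1 (Pete): manager_id=NULL -> NULL
  - employee 2 (Xander): manager_id=1 -> Pete
  - employee 3 (Beth): manager_id=2 -> Xander
  - employee 4 (Dana): manager_id=2 -> Xander
  - employee 5 (Quinn): manager_id=4 -> Dana
  - employee 6 (Wendy): manager_id=4 -> Dana
  - employee 7 (Tina): manager_id=5 -> Quinn
  - employee 8 (Alice): manager_id=3 -> Beth
  - employee 9 (Chris): manager_id=NULL -> NULL

SQL:
SELECT a.name AS item, b.name AS manager
FROM employees a
LEFT JOIN employees b ON a.manager_id = b.id

Result:
item   | manager
-------+--------
Pete   | NULL   
Xander | Pete   
Beth   | Xander 
Dana   | Xander 
Quinn  | Dana   
Wendy  | Dana   
Tina   | Quinn  
Alice  | Beth   
Chris  | NULL   


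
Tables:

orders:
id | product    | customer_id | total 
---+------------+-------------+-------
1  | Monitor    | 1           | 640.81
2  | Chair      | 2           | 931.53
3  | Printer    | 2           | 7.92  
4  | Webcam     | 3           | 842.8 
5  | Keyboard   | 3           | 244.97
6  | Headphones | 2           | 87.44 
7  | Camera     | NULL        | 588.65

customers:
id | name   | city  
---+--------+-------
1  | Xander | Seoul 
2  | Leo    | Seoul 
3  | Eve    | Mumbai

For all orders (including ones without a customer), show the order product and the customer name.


LEFT JOIN keeps every row from orders (the left table); where customer_id has no match in customers, the customer columns become NULL. Walk through each order:
  - order 1 (Monitor): customer_id=1 -> matches Xander
  - order 2 (Chair): customer_id=2 -> matches Leo
  - order 3 (Printer): customer_id=2 -> matches Leo
  - order 4 (Webcam): customer_id=3 -> matches Eve
  - order 5 (Keyboard): customer_id=3 -> matches Eve
  - order 6 (Headphones): customer_id=2 -> matches Leo
  - order 7 (Camera): customer_id=NULL, no match -> kept with NULL
All 7 rows appear; 1 has NULL customer.

SQL:
SELECT a.product, b.name AS customer
FROM orders a
LEFT JOIN customers b ON a.customer_id = b.id

Result:
product    | customer
-----------+---------
Monitor    | Xander  
Chair      | Leo     
Printer    | Leo     
Webcam     | Eve     
Keyboard   | Eve     
Headphones | Leo     
Camera     | NULL    


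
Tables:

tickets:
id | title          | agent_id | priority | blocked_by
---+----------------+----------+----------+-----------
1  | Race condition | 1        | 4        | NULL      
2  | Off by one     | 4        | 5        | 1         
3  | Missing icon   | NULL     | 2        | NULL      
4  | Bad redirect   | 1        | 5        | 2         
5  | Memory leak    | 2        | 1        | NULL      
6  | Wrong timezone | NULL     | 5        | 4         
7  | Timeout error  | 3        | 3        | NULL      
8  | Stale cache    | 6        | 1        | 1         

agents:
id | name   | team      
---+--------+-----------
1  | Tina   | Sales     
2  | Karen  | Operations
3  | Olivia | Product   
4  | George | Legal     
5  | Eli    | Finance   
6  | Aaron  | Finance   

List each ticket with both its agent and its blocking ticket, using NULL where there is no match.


Two LEFT JOINs from the same base table tickets: one to agents via agent_id, one to tickets itself via blocked_by. Both are LEFT so every ticket is preserved.
Match against agents:
  - ticket 1 (Race condition): agent_id=1 -> matches Tina
  - ticket 2 (Off by one): agent_id=4 -> matches George
  - ticket 3 (Missing icon): agent_id=NULL, no match -> kept with NULL
  - ticket 4 (Bad redirect): agent_id=1 -> matches Tina
  - ticket 5 (Memory leak): agent_id=2 -> matches Karen
  - ticket 6 (Wrong timezone): agent_id=NULL, no match -> kept with NULL
  - ticket 7 (Timeout error): agent_id=3 -> matches Olivia
  - ticket 8 (Stale cache): agent_id=6 -> matches Aaron
Match against tickets (self):
  - ticket 1 (Race condition): blocked_by=NULL -> NULL
  - ticket 2 (Off by one): blocked_by=1 -> Race condition
  - ticket 3 (Missing icon): blocked_by=NULL -> NULL
  - ticket 4 (Bad redirect): blocked_by=2 -> Off by one
  - ticket 5 (Memory leak): blocked_by=NULL -> NULL
  - ticket 6 (Wrong timezone): blocked_by=4 -> Bad redirect
  - ticket 7 (Timeout error): blocked_by=NULL -> NULL
  - ticket 8 (Stale cache): blocked_by=1 -> Race condition

SQL:
SELECT a.title, b.name AS agent, c.title AS blocked_by
FROM tickets a
LEFT JOIN agents b ON a.agent_id = b.id
LEFT JOIN tickets c ON a.blocked_by = c.id

Result:
title          | agent  | blocked_by    
---------------+--------+---------------
Race condition | Tina   | NULL          
Off by one     | George | Race condition
Missing icon   | NULL   | NULL          
Bad redirect   | Tina   | Off by one    
Memory leak    | Karen  | NULL          
Wrong timezone | NULL   | Bad redirect  
Timeout error  | Olivia | NULL          
Stale cache    | Aaron  | Race condition


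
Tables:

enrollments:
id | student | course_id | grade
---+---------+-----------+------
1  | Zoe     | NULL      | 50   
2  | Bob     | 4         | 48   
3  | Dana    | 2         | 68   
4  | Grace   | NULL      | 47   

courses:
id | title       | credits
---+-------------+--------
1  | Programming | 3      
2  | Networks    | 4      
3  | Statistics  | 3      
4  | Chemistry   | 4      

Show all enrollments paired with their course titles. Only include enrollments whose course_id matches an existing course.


INNER JOIN keeps only enrollments rows whose course_id matches an id in courses. Walk through each enrollment:
  - enrollment 1 (Zoe): course_id=NULL, no match -> dropped
  - enrollment 2 (Bob): course_id=4 -> matches Chemistry
  - enrollment 3 (Dana): course_id=2 -> matches Networks
  - enrollment 4 (Grace): course_id=NULL, no match -> dropped
So 2 of 4 rows are dropped.

SQL:
SELECT a.student, b.title AS course
FROM enrollments a
INNER JOIN courses b ON a.course_id = b.id

Result:
student | course   
--------+----------
Bob     | Chemistry
Dana    | Networks 


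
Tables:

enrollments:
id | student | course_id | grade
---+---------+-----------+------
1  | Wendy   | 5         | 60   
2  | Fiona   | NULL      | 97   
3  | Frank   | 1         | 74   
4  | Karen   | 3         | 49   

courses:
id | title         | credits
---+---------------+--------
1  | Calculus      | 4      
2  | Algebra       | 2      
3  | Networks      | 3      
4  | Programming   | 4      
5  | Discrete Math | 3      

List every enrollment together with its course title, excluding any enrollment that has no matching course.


INNER JOIN keeps only enrollments rows whose course_id matches an id in courses. Walk through each enrollment:
  - enrollment 1 (Wendy): course_id=5 -> matches Discrete Math
  - enrollment 2 (Fiona): course_id=NULL, no match -> dropped
  - enrollment 3 (Frank): course_id=1 -> matches Calculus
  - enrollment 4 (Karen): course_id=3 -> matches Networks
So 1 of 4 rows is dropped.

SQL:
SELECT a.student, b.title AS course
FROM enrollments a
INNER JOIN courses b ON a.course_id = b.id

Result:
student | course       
--------+--------------
Wendy   | Discrete Math
Frank   | Calculus     
Karen   | Networks     


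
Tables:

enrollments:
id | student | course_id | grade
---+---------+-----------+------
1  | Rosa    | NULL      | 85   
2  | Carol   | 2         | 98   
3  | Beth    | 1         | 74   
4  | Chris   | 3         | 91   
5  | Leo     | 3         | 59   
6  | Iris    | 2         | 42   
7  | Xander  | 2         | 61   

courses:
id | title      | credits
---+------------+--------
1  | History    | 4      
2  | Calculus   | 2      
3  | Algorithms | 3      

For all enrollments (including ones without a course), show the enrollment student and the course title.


LEFT JOIN keeps every row from enrollments (the left table); where course_id has no match in courses, the course columns become NULL. Walk through each enrollment:
  - enrollment 1 (Rosa): course_id=NULL, no match -> kept with NULL
  - enrollment 2 (Carol): course_id=2 -> matches Calculus
  - enrollment 3 (Beth): course_id=1 -> matches History
  - enrollment 4 (Chris): course_id=3 -> matches Algorithms
  - enrollment 5 (Leo): course_id=3 -> matches Algorithms
  - enrollment 6 (Iris): course_id=2 -> matches Calculus
  - enrollment 7 (Xander): course_id=2 -> matches Calculus
All 7 rows appear; 1 has NULL course.

SQL:
SELECT a.student, b.title AS course
FROM enrollments a
LEFT JOIN courses b ON a.course_id = b.id

Result:
student | course    
--------+-----------
Rosa    | NULL      
Carol   | Calculus  
Beth    | History   
Chris   | Algorithms
Leo     | Algorithms
Iris    | Calculus  
Xander  | Calculus  


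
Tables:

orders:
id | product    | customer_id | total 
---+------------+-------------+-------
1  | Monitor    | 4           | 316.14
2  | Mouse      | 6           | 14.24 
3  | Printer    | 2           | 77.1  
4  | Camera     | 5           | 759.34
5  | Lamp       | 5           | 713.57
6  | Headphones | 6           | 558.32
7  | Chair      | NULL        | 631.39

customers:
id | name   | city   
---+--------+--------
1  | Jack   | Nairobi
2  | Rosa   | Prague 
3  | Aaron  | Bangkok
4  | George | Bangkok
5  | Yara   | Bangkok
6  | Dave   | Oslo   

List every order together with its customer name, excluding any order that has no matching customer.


INNER JOIN keeps only orders rows whose customer_id matches an id in customers. Walk through each order:
  - order 1 (Monitor): customer_id=4 -> matches George
  - order 2 (Mouse): customer_id=6 -> matches Dave
  - order 3 (Printer): customer_id=2 -> matches Rosa
  - order 4 (Camera): customer_id=5 -> matches Yara
  - order 5 (Lamp): customer_id=5 -> matches Yara
  - order 6 (Headphones): customer_id=6 -> matches Dave
  - order 7 (Chair): customer_id=NULL, no match -> dropped
So 1 of 7 rows is dropped.

SQL:
SELECT a.product, b.name AS customer
FROM orders a
INNER JOIN customers b ON a.customer_id = b.id

Result:
product    | customer
-----------+---------
Monitor    | George  
Mouse      | Dave    
Printer    | Rosa    
Camera     | Yara    
Lamp       | Yara    
Headphones | Dave    


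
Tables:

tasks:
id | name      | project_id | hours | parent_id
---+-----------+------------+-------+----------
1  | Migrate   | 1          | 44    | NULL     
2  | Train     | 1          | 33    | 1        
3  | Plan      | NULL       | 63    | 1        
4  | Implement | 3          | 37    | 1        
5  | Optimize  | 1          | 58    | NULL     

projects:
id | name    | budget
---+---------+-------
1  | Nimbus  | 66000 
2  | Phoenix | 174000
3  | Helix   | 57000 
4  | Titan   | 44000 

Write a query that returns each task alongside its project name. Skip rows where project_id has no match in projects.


INNER JOIN keeps only tasks rows whose project_id matches an id in projects. Walk through each task:
  - task 1 (Migrate): project_id=1 -> matches Nimbus
  - task 2 (Train): project_id=1 -> matches Nimbus
  - task 3 (Plan): project_id=NULL, no match -> dropped
  - task 4 (Implement): project_id=3 -> matches Helix
  - task 5 (Optimize): project_id=1 -> matches Nimbus
So 1 of 5 rows is dropped.

SQL:
SELECT a.name, b.name AS project
FROM tasks a
INNER JOIN projects b ON a.project_id = b.id

Result:
name      | project
----------+--------
Migrate   | Nimbus 
Train     | Nimbus 
Implement | Helix  
Optimize  | Nimbus 


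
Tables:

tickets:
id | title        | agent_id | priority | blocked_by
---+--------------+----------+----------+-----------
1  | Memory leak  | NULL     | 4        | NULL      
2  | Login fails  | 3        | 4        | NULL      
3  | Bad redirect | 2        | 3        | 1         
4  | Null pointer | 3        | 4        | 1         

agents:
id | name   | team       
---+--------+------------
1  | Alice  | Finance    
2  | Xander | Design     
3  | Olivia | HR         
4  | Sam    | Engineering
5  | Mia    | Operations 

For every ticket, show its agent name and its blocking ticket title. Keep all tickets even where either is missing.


Two LEFT JOINs from the same base table tickets: one to agents via agent_id, one to tickets itself via blocked_by. Both are LEFT so every ticket is preserved.
Match against agents:
  - ticket 1 (Memory leak): agent_id=NULL, no match -> kept with NULL
  - ticket 2 (Login fails): agent_id=3 -> matches Olivia
  - ticket 3 (Bad redirect): agent_id=2 -> matches Xander
  - ticket 4 (Null pointer): agent_id=3 -> matches Olivia
Match against tickets (self):
  - ticket 1 (Memory leak): blocked_by=NULL -> NULL
  - ticket 2 (Login fails): blocked_by=NULL -> NULL
  - ticket 3 (Bad redirect): blocked_by=1 -> Memory leak
  - ticket 4 (Null pointer): blocked_by=1 -> Memory leak

SQL:
SELECT a.title, b.name AS agent, c.title AS blocked_by
FROM tickets a
LEFT JOIN agents b ON a.agent_id = b.id
LEFT JOIN tickets c ON a.blocked_by = c.id

Result:
title        | agent  | blocked_by 
-------------+--------+------------
Memory leak  | NULL   | NULL       
Login fails  | Olivia | NULL       
Bad redirect | Xander | Memory leak
Null pointer | Olivia | Memory leak


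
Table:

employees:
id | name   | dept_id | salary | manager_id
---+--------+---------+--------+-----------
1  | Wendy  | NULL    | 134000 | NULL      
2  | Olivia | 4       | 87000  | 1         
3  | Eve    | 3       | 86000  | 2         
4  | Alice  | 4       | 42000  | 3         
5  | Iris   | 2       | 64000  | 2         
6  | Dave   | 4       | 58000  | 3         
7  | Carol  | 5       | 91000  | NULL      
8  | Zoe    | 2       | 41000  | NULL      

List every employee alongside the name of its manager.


This is a self-join: employees is joined to a second copy of itself, matching each row's manager_id to another row's id. Use LEFT JOIN so rows with manager_id=NULL are kept.
  - employee 1 (Wendy): manager_id=NULL -> NULL
  - employee 2 (Olivia): manager_id=1 -> Wendy
  - employee 3 (Eve): manager_id=2 -> Olivia
  - employee 4 (Alice): manager_id=3 -> Eve
  - employee 5 (Iris): manager_id=2 -> Olivia
  - employee 6 (Dave): manager_id=3 -> Eve
  - employee 7 (Carol): manager_id=NULL -> NULL
  - employee 8 (Zoe): manager_id=NULL -> NULL

SQL:
SELECT a.name AS item, b.name AS manager
FROM employees a
LEFT JOIN employees b ON a.manager_id = b.id

Result:
item   | manager
-------+--------
Wendy  | NULL   
Olivia | Wendy  
Eve    | Olivia 
Alice  | Eve    
Iris   | Olivia 
Dave   | Eve    
Carol  | NULL   
Zoe    | NULL   


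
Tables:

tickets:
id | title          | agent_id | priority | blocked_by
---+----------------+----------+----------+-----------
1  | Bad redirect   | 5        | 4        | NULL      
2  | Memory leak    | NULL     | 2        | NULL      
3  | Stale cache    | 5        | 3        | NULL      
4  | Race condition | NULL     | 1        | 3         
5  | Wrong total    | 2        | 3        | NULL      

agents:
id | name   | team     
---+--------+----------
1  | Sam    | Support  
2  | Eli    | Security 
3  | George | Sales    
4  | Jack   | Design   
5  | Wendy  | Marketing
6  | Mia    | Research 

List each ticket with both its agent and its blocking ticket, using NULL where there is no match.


Two LEFT JOINs from the same base table tickets: one to agents via agent_id, one to tickets itself via blocked_by. Both are LEFT so every ticket is preserved.
Match against agents:
  - ticket 1 (Bad redirect): agent_id=5 -> matches Wendy
  - ticket 2 (Memory leak): agent_id=NULL, no match -> kept with NULL
  - ticket 3 (Stale cache): agent_id=5 -> matches Wendy
  - ticket 4 (Race condition): agent_id=NULL, no match -> kept with NULL
  - ticket 5 (Wrong total): agent_id=2 -> matches Eli
Match against tickets (self):
  - ticket 1 (Bad redirect): blocked_by=NULL -> NULL
  - ticket 2 (Memory leak): blocked_by=NULL -> NULL
  - ticket 3 (Stale cache): blocked_by=NULL -> NULL
  - ticket 4 (Race condition): blocked_by=3 -> Stale cache
  - ticket 5 (Wrong total): blocked_by=NULL -> NULL

SQL:
SELECT a.title, b.name AS agent, c.title AS blocked_by
FROM tickets a
LEFT JOIN agents b ON a.agent_id = b.id
LEFT JOIN tickets c ON a.blocked_by = c.id

Result:
title          | agent | blocked_by 
---------------+-------+------------
Bad redirect   | Wendy | NULL       
Memory leak    | NULL  | NULL       
Stale cache    | Wendy | NULL       
Race condition | NULL  | Stale cache
Wrong total    | Eli   | NULL       


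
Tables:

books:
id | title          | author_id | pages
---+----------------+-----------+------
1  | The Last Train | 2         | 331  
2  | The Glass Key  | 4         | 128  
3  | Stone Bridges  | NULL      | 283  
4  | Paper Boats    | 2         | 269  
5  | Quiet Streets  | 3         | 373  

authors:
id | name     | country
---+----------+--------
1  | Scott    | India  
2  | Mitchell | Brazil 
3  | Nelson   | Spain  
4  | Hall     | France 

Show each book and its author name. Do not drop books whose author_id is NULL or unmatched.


LEFT JOIN keeps every row from books (the left table); where author_id has no match in authors, the author columns become NULL. Walk through each book:
  - book 1 (The Last Train): author_id=2 -> matches Mitchell
  - book 2 (The Glass Key): author_id=4 -> matches Hall
  - book 3 (Stone Bridges): author_id=NULL, no match -> kept with NULL
  - book 4 (Paper Boats): author_id=2 -> matches Mitchell
  - book 5 (Quiet Streets): author_id=3 -> matches Nelson
All 5 rows appear; 1 has NULL author.

SQL:
SELECT a.title, b.name AS author
FROM books a
LEFT JOIN authors b ON a.author_id = b.id

Result:
title          | author  
---------------+---------
The Last Train | Mitchell
The Glass Key  | Hall    
Stone Bridges  | NULL    
Paper Boats    | Mitchell
Quiet Streets  | Nelson  


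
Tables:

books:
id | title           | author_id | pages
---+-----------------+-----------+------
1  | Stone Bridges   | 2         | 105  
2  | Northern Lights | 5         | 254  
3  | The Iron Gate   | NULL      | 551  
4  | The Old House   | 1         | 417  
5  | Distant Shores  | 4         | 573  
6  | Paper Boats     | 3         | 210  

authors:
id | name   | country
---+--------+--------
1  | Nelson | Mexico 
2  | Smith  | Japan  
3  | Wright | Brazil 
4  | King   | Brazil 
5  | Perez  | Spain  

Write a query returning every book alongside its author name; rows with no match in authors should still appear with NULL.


LEFT JOIN keeps every row from books (the left table); where author_id has no match in authors, the author columns become NULL. Walk through each book:
  - book 1 (Stone Bridges): author_id=2 -> matches Smith
  - book 2 (Northern Lights): author_id=5 -> matches Perez
  - book 3 (The Iron Gate): author_id=NULL, no match -> kept with NULL
  - book 4 (The Old House): author_id=1 -> matches Nelson
  - book 5 (Distant Shores): author_id=4 -> matches King
  - book 6 (Paper Boats): author_id=3 -> matches Wright
All 6 rows appear; 1 has NULL author.

SQL:
SELECT a.title, b.name AS author
FROM books a
LEFT JOIN authors b ON a.author_id = b.id

Result:
title           | author
----------------+-------
Stone Bridges   | Smith 
Northern Lights | Perez 
The Iron Gate   | NULL  
The Old House   | Nelson
Distant Shores  | King  
Paper Boats     | Wright


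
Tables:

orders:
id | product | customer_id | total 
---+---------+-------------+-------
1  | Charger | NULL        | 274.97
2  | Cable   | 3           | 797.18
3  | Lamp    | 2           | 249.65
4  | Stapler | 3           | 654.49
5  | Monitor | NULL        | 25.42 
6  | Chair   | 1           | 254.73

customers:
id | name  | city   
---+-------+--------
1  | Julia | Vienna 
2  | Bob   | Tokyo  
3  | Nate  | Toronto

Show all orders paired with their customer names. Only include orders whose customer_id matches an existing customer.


INNER JOIN keeps only orders rows whose customer_id matches an id in customers. Walk through each order:
  - order 1 (Charger): customer_id=NULL, no match -> dropped
  - order 2 (Cable): customer_id=3 -> matches Nate
  - order 3 (Lamp): customer_id=2 -> matches Bob
  - order 4 (Stapler): customer_id=3 -> matches Nate
  - order 5 (Monitor): customer_id=NULL, no match -> dropped
  - order 6 (Chair): customer_id=1 -> matches Julia
So 2 of 6 rows are dropped.

SQL:
SELECT a.product, b.name AS customer
FROM orders a
INNER JOIN customers b ON a.customer_id = b.id

Result:
product | customer
--------+---------
Cable   | Nate    
Lamp    | Bob     
Stapler | Nate    
Chair   | Julia   


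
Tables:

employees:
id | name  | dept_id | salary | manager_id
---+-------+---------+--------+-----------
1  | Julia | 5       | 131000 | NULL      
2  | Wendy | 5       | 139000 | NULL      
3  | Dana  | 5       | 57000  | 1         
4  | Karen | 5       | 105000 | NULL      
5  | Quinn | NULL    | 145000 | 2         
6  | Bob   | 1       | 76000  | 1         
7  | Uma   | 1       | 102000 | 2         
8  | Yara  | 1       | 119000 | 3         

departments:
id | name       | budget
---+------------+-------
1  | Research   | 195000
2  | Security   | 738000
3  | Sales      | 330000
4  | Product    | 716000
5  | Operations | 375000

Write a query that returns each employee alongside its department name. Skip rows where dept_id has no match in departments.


INNER JOIN keeps only employees rows whose dept_id matches an id in departments. Walk through each employee:
  - employee 1 (Julia): dept_id=5 -> matches Operations
  - employee 2 (Wendy): dept_id=5 -> matches Operations
  - employee 3 (Dana): dept_id=5 -> matches Operations
  - employee 4 (Karen): dept_id=5 -> matches Operations
  - employee 5 (Quinn): dept_id=NULL, no match -> dropped
  - employee 6 (Bob): dept_id=1 -> matches Research
  - employee 7 (Uma): dept_id=1 -> matches Research
  - employee 8 (Yara): dept_id=1 -> matches Research
So 1 of 8 rows is dropped.

SQL:
SELECT a.name, b.name AS department
FROM employees a
INNER JOIN departments b ON a.dept_id = b.id

Result:
name  | department
------+-----------
Julia | Operations
Wendy | Operations
Dana  | Operations
Karen | Operations
Bob   | Research  
Uma   | Research  
Yara  | Research  
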